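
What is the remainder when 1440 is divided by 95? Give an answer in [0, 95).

1440 = 15×95 + 15, so 1440 ≡ 15 (mod 95).

15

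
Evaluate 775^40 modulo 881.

Using repeated squaring:
775^1 ≡ 775 (mod 881)
775^2 ≡ 775^2 = 600625 ≡ 664 (mod 881)
775^4 ≡ 664^2 = 440896 ≡ 396 (mod 881)
775^8 ≡ 396^2 = 156816 ≡ 879 (mod 881)
775^16 ≡ 879^2 = 772641 ≡ 4 (mod 881)
775^32 ≡ 4^2 = 16 (mod 881)
775^40 = 775^32 * 775^8 ≡ 16 * 879 (mod 881).
16 * 879 = 14064 ≡ 849 (mod 881).

849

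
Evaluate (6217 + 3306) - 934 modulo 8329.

260

6217 + 3306 = 9523 ≡ 1194 (mod 8329)
1194 - 934 = 260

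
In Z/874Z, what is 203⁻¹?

874 = 4·203 + 62
203 = 3·62 + 17
62 = 3·17 + 11
17 = 1·11 + 6
11 = 1·6 + 5
6 = 1·5 + 1
5 = 5·1 + 0
gcd(203, 874) = 1, so the inverse exists.
Back-substitute for 1:
1 = 1·6 − 1·5
  = −1·11 + 2·6
  = 2·17 − 3·11
  = −3·62 + 11·17
  = 11·203 − 36·62
  = −36·874 + 155·203
So 203⁻¹ ≡ 155 (mod 874).

155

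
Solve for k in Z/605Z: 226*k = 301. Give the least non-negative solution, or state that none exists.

gcd(226, 605) = 1, so a unique solution mod 605 exists.
226⁻¹ ≡ 431 (mod 605).
k ≡ 431*301 ≡ 261 (mod 605).

261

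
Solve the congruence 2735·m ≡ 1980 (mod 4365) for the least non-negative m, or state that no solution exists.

gcd(2735, 4365) = 5, and 5 | 1980, so solutions exist.
Divide through by 5: 547·m ≡ 396 mod 873.
547⁻¹ ≡ 715 (mod 873).
m ≡ 715·396 ≡ 288 (mod 873).
The smallest non-negative solution is m = 288.

288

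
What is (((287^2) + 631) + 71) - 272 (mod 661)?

(287)^2 ≡ 405 (mod 661)
405 + 631 = 1036 ≡ 375 (mod 661)
375 + 71 = 446
446 - 272 = 174

174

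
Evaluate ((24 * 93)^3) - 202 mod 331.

9

24 * 93 = 2232 ≡ 246 (mod 331)
(246)^3 ≡ 211 (mod 331)
211 - 202 = 9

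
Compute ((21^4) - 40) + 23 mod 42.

(21)^4 ≡ 21 (mod 42)
21 - 40 = -19 ≡ 23 (mod 42)
23 + 23 = 46 ≡ 4 (mod 42)

4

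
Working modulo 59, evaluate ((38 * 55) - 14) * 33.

38 * 55 = 2090 ≡ 25 (mod 59)
25 - 14 = 11
11 * 33 = 363 ≡ 9 (mod 59)

9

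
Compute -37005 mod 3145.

-37005 = -12×3145 + 735, so -37005 ≡ 735 (mod 3145).

735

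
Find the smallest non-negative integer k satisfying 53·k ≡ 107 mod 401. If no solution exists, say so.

gcd(53, 401) = 1, so a unique solution mod 401 exists.
53⁻¹ ≡ 227 (mod 401).
k ≡ 227·107 ≡ 229 (mod 401).

229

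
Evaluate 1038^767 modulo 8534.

6240

Compute successive squares:
1038^1 ≡ 1038 (mod 8534)
1038^2 ≡ 1038^2 = 1077444 ≡ 2160 (mod 8534)
1038^4 ≡ 2160^2 = 4665600 ≡ 6036 (mod 8534)
1038^8 ≡ 6036^2 = 36433296 ≡ 1650 (mod 8534)
1038^16 ≡ 1650^2 = 2722500 ≡ 154 (mod 8534)
1038^32 ≡ 154^2 = 23716 ≡ 6648 (mod 8534)
1038^64 ≡ 6648^2 = 44195904 ≡ 6852 (mod 8534)
1038^128 ≡ 6852^2 = 46949904 ≡ 4370 (mod 8534)
1038^256 ≡ 4370^2 = 19096900 ≡ 6342 (mod 8534)
1038^512 ≡ 6342^2 = 40220964 ≡ 222 (mod 8534)
1038^767 = 1038^512 × 1038^128 × 1038^64 × 1038^32 × 1038^16 × 1038^8 × 1038^4 × 1038^2 × 1038^1 ≡ 222 × 4370 × 6852 × 6648 × 154 × 1650 × 6036 × 2160 × 1038 (mod 8534).
Accumulate the product:
222 × 4370 = 970140 ≡ 5798
5798 × 6852 = 39727896 ≡ 2126
2126 × 6648 = 14133648 ≡ 1344
1344 × 154 = 206976 ≡ 2160
2160 × 1650 = 3564000 ≡ 5322
5322 × 6036 = 32123592 ≡ 1616
1616 × 2160 = 3490560 ≡ 154
154 × 1038 = 159852 ≡ 6240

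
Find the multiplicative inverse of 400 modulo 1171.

202

Run the extended Euclidean algorithm:
1171 = 2*400 + 371
400 = 1*371 + 29
371 = 12*29 + 23
29 = 1*23 + 6
23 = 3*6 + 5
6 = 1*5 + 1
5 = 5*1 + 0
gcd(400, 1171) = 1, so the inverse exists.
Bézout: 1 = −69*1171 + 202*400.
So 400⁻¹ ≡ 202 (mod 1171).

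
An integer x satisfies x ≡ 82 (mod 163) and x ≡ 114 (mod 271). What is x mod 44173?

163⁻¹ mod 271: 163·138 ≡ 1 (mod 271), so 163⁻¹ ≡ 138.
x = 82 + 163·((114 − 82)·138 mod 271) = 82 + 163·80 = 13122.
Check: 13122 mod 163 = 82, 13122 mod 271 = 114. ✓

13122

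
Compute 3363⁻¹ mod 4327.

By the extended Euclidean algorithm:
4327 = 1×3363 + 964
3363 = 3×964 + 471
964 = 2×471 + 22
471 = 21×22 + 9
22 = 2×9 + 4
9 = 2×4 + 1
4 = 4×1 + 0
gcd(3363, 4327) = 1, so the inverse exists.
Back-substitute for 1:
1 = 1×9 − 2×4
  = −2×22 + 5×9
  = 5×471 − 107×22
  = −107×964 + 219×471
  = 219×3363 − 764×964
  = −764×4327 + 983×3363
So 3363⁻¹ ≡ 983 (mod 4327).

983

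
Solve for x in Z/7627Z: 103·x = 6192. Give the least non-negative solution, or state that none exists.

5984

gcd(103, 7627) = 1, so a unique solution mod 7627 exists.
103⁻¹ ≡ 3036 (mod 7627).
x ≡ 3036·6192 ≡ 5984 (mod 7627).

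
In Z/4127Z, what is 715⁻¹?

3013

4127 = 5·715 + 552
715 = 1·552 + 163
552 = 3·163 + 63
163 = 2·63 + 37
63 = 1·37 + 26
37 = 1·26 + 11
26 = 2·11 + 4
11 = 2·4 + 3
4 = 1·3 + 1
3 = 3·1 + 0
gcd(715, 4127) = 1, so the inverse exists.
Back-substitute for 1:
1 = 1·4 − 1·3
  = −1·11 + 3·4
  = 3·26 − 7·11
  = −7·37 + 10·26
  = 10·63 − 17·37
  = −17·163 + 44·63
  = 44·552 − 149·163
  = −149·715 + 193·552
  = 193·4127 − 1114·715
So 715⁻¹ ≡ −1114 ≡ 3013 (mod 4127).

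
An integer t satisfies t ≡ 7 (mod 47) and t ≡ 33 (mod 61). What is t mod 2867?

47⁻¹ mod 61: 47×13 ≡ 1 (mod 61), so 47⁻¹ ≡ 13.
t = 7 + 47×((33 − 7)×13 mod 61) = 7 + 47×33 = 1558.
Check: 1558 mod 47 = 7, 1558 mod 61 = 33. ✓

1558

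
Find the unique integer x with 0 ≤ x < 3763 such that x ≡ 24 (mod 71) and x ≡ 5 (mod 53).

71⁻¹ mod 53: 71*3 ≡ 1 (mod 53), so 71⁻¹ ≡ 3.
x = 24 + 71*((5 − 24)*3 mod 53) = 24 + 71*49 = 3503.
Check: 3503 mod 71 = 24, 3503 mod 53 = 5. ✓

3503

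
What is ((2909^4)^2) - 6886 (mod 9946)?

1759

(2909)^4 ≡ 2127 (mod 9946)
(2127)^2 ≡ 8645 (mod 9946)
8645 - 6886 = 1759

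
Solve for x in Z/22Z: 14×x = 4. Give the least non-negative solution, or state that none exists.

5

gcd(14, 22) = 2, and 2 | 4, so solutions exist.
Divide through by 2: 7×x ≡ 2 mod 11.
7⁻¹ ≡ 8 (mod 11).
x ≡ 8×2 ≡ 5 (mod 11).
The smallest non-negative solution is x = 5.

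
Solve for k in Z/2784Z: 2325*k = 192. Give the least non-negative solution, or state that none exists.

gcd(2325, 2784) = 3, and 3 | 192, so solutions exist.
Divide through by 3: 775*k ≡ 64 (mod 928).
775⁻¹ ≡ 279 (mod 928).
k ≡ 279*64 ≡ 224 (mod 928).
The smallest non-negative solution is k = 224.

224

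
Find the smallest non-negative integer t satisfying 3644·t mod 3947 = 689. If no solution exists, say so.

gcd(3644, 3947) = 1, so a unique solution mod 3947 exists.
3644⁻¹ ≡ 495 (mod 3947).
t ≡ 495·689 ≡ 1613 (mod 3947).

1613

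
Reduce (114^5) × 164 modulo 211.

142

(114)^5 ≡ 199 (mod 211)
199 × 164 = 32636 ≡ 142 (mod 211)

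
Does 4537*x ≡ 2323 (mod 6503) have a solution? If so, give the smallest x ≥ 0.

2344

gcd(4537, 6503) = 1, so a unique solution mod 6503 exists.
4537⁻¹ ≡ 43 (mod 6503).
x ≡ 43*2323 ≡ 2344 (mod 6503).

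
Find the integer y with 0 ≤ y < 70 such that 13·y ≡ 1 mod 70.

27

By the extended Euclidean algorithm:
70 = 5×13 + 5
13 = 2×5 + 3
5 = 1×3 + 2
3 = 1×2 + 1
2 = 2×1 + 0
gcd(13, 70) = 1, so the inverse exists.
Back-substitute for 1:
1 = 1×3 − 1×2
  = −1×5 + 2×3
  = 2×13 − 5×5
  = −5×70 + 27×13
So 13⁻¹ ≡ 27 (mod 70).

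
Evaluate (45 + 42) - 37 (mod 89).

45 + 42 = 87
87 - 37 = 50

50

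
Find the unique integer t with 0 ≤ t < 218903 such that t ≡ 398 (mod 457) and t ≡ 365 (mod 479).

457⁻¹ mod 479: 457×283 ≡ 1 (mod 479), so 457⁻¹ ≡ 283.
t = 398 + 457×((365 − 398)×283 mod 479) = 398 + 457×241 = 110535.
Check: 110535 mod 457 = 398, 110535 mod 479 = 365. ✓

110535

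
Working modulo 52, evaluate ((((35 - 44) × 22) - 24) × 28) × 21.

35 - 44 = -9 ≡ 43 (mod 52)
43 × 22 = 946 ≡ 10 (mod 52)
10 - 24 = -14 ≡ 38 (mod 52)
38 × 28 = 1064 ≡ 24 (mod 52)
24 × 21 = 504 ≡ 36 (mod 52)

36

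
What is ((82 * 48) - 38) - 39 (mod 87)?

82 * 48 = 3936 ≡ 21 (mod 87)
21 - 38 = -17 ≡ 70 (mod 87)
70 - 39 = 31

31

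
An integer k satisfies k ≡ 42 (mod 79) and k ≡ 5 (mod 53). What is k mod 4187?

79⁻¹ mod 53: 79*51 ≡ 1 (mod 53), so 79⁻¹ ≡ 51.
k = 42 + 79*((5 − 42)*51 mod 53) = 42 + 79*21 = 1701.
Check: 1701 mod 79 = 42, 1701 mod 53 = 5. ✓

1701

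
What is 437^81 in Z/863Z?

80

81 in binary is 1010001, i.e. 81 = 64 + 16 + 1.
437^1 ≡ 437 (mod 863)
437^2 ≡ 437^2 = 190969 ≡ 246 (mod 863)
437^4 ≡ 246^2 = 60516 ≡ 106 (mod 863)
437^8 ≡ 106^2 = 11236 ≡ 17 (mod 863)
437^16 ≡ 17^2 = 289 (mod 863)
437^32 ≡ 289^2 = 83521 ≡ 673 (mod 863)
437^64 ≡ 673^2 = 452929 ≡ 717 (mod 863)
437^81 = 437^64 × 437^16 × 437^1 ≡ 717 × 289 × 437 (mod 863).
Accumulate the product:
717 × 289 = 207213 ≡ 93
93 × 437 = 40641 ≡ 80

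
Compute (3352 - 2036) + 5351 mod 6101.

566

3352 - 2036 = 1316
1316 + 5351 = 6667 ≡ 566 (mod 6101)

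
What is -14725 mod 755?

-14725 = -20×755 + 375, so -14725 ≡ 375 (mod 755).

375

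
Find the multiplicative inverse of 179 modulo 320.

By the extended Euclidean algorithm:
320 = 1*179 + 141
179 = 1*141 + 38
141 = 3*38 + 27
38 = 1*27 + 11
27 = 2*11 + 5
11 = 2*5 + 1
5 = 5*1 + 0
gcd(179, 320) = 1, so the inverse exists.
Back-substitute for 1:
1 = 1*11 − 2*5
  = −2*27 + 5*11
  = 5*38 − 7*27
  = −7*141 + 26*38
  = 26*179 − 33*141
  = −33*320 + 59*179
So 179⁻¹ ≡ 59 (mod 320).

59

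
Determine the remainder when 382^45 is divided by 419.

356

By square-and-multiply:
45 in binary is 101101, i.e. 45 = 32 + 8 + 4 + 1.
382^1 ≡ 382 (mod 419)
382^2 ≡ 382^2 = 145924 ≡ 112 (mod 419)
382^4 ≡ 112^2 = 12544 ≡ 393 (mod 419)
382^8 ≡ 393^2 = 154449 ≡ 257 (mod 419)
382^16 ≡ 257^2 = 66049 ≡ 266 (mod 419)
382^32 ≡ 266^2 = 70756 ≡ 364 (mod 419)
382^45 = 382^32 × 382^8 × 382^4 × 382^1 ≡ 364 × 257 × 393 × 382 (mod 419).
Accumulate the product:
364 × 257 = 93548 ≡ 111
111 × 393 = 43623 ≡ 47
47 × 382 = 17954 ≡ 356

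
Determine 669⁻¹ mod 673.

673 = 1×669 + 4
669 = 167×4 + 1
4 = 4×1 + 0
gcd(669, 673) = 1, so the inverse exists.
Bézout: 1 = −167×673 + 168×669.
So 669⁻¹ ≡ 168 (mod 673).

168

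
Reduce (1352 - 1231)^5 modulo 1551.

418

1352 - 1231 = 121
(121)^5 ≡ 418 (mod 1551)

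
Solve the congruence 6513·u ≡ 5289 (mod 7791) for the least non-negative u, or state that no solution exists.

gcd(6513, 7791) = 3, and 3 | 5289, so solutions exist.
Divide through by 3: 2171·u = 1763 (mod 2597).
2171⁻¹ ≡ 1457 (mod 2597).
u ≡ 1457·1763 ≡ 258 (mod 2597).
The smallest non-negative solution is u = 258.

258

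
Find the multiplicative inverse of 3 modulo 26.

9

Apply the Euclidean algorithm and back-substitute:
26 = 8*3 + 2
3 = 1*2 + 1
2 = 2*1 + 0
gcd(3, 26) = 1, so the inverse exists.
Back-substitute for 1:
1 = 1*3 − 1*2
  = −1*26 + 9*3
So 3⁻¹ ≡ 9 (mod 26).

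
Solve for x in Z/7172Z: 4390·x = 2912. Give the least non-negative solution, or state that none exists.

1306

gcd(4390, 7172) = 2, and 2 | 2912, so solutions exist.
Divide through by 2: 2195·x mod 3586 = 1456.
2195⁻¹ ≡ 1289 (mod 3586).
x ≡ 1289·1456 ≡ 1306 (mod 3586).
The smallest non-negative solution is x = 1306.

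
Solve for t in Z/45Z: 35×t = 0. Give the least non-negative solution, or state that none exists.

gcd(35, 45) = 5, and 5 | 0, so solutions exist.
Divide through by 5: 7×t ≡ 0 mod 9.
7⁻¹ ≡ 4 (mod 9).
t ≡ 4×0 ≡ 0 (mod 9).
The smallest non-negative solution is t = 0.

0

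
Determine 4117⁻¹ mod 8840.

3253

Run the extended Euclidean algorithm:
8840 = 2×4117 + 606
4117 = 6×606 + 481
606 = 1×481 + 125
481 = 3×125 + 106
125 = 1×106 + 19
106 = 5×19 + 11
19 = 1×11 + 8
11 = 1×8 + 3
8 = 2×3 + 2
3 = 1×2 + 1
2 = 2×1 + 0
gcd(4117, 8840) = 1, so the inverse exists.
Back-substitute for 1:
1 = 1×3 − 1×2
  = −1×8 + 3×3
  = 3×11 − 4×8
  = −4×19 + 7×11
  = 7×106 − 39×19
  = −39×125 + 46×106
  = 46×481 − 177×125
  = −177×606 + 223×481
  = 223×4117 − 1515×606
  = −1515×8840 + 3253×4117
So 4117⁻¹ ≡ 3253 (mod 8840).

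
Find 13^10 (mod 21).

Compute successive squares:
10 in binary is 1010, i.e. 10 = 8 + 2.
13^1 ≡ 13 (mod 21)
13^2 ≡ 13^2 = 169 ≡ 1 (mod 21)
13^4 ≡ 1^2 = 1 (mod 21)
13^8 ≡ 1^2 = 1 (mod 21)
13^10 = 13^8 · 13^2 ≡ 1 · 1 (mod 21).
1 · 1 = 1 ≡ 1 (mod 21).

1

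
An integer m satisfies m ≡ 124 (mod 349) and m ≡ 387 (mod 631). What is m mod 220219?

177067

349⁻¹ mod 631: 349·405 ≡ 1 (mod 631), so 349⁻¹ ≡ 405.
m = 124 + 349·((387 − 124)·405 mod 631) = 124 + 349·507 = 177067.
Check: 177067 mod 349 = 124, 177067 mod 631 = 387. ✓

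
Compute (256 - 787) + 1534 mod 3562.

1003

256 - 787 = -531 ≡ 3031 (mod 3562)
3031 + 1534 = 4565 ≡ 1003 (mod 3562)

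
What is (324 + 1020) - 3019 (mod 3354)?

324 + 1020 = 1344
1344 - 3019 = -1675 ≡ 1679 (mod 3354)

1679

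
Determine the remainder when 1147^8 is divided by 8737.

1147^1 ≡ 1147 (mod 8737)
1147^2 ≡ 1147^2 = 1315609 ≡ 5059 (mod 8737)
1147^4 ≡ 5059^2 = 25593481 ≡ 2808 (mod 8737)
1147^8 ≡ 2808^2 = 7884864 ≡ 4090 (mod 8737)
So 1147^8 ≡ 4090 (mod 8737).

4090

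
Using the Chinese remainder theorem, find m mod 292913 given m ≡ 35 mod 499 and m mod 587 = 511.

499⁻¹ mod 587: 499×20 ≡ 1 (mod 587), so 499⁻¹ ≡ 20.
m = 35 + 499×((511 − 35)×20 mod 587) = 35 + 499×128 = 63907.

63907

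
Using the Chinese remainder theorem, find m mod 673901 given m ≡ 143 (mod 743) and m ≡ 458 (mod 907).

743⁻¹ mod 907: 743·636 ≡ 1 (mod 907), so 743⁻¹ ≡ 636.
m = 143 + 743·((458 − 143)·636 mod 907) = 143 + 743·800 = 594543.

594543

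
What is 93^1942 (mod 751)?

535

1942 in binary is 11110010110, i.e. 1942 = 1024 + 512 + 256 + 128 + 16 + 4 + 2.
93^1 ≡ 93 (mod 751)
93^2 ≡ 93^2 = 8649 ≡ 388 (mod 751)
93^4 ≡ 388^2 = 150544 ≡ 344 (mod 751)
93^8 ≡ 344^2 = 118336 ≡ 429 (mod 751)
93^16 ≡ 429^2 = 184041 ≡ 46 (mod 751)
93^32 ≡ 46^2 = 2116 ≡ 614 (mod 751)
93^64 ≡ 614^2 = 376996 ≡ 745 (mod 751)
93^128 ≡ 745^2 = 555025 ≡ 36 (mod 751)
93^256 ≡ 36^2 = 1296 ≡ 545 (mod 751)
93^512 ≡ 545^2 = 297025 ≡ 380 (mod 751)
93^1024 ≡ 380^2 = 144400 ≡ 208 (mod 751)
93^1942 = 93^1024 * 93^512 * 93^256 * 93^128 * 93^16 * 93^4 * 93^2 ≡ 208 * 380 * 545 * 36 * 46 * 344 * 388 (mod 751).
Accumulate the product:
208 * 380 = 79040 ≡ 185
185 * 545 = 100825 ≡ 191
191 * 36 = 6876 ≡ 117
117 * 46 = 5382 ≡ 125
125 * 344 = 43000 ≡ 193
193 * 388 = 74884 ≡ 535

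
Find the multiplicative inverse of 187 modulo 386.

225

Apply the Euclidean algorithm and back-substitute:
386 = 2×187 + 12
187 = 15×12 + 7
12 = 1×7 + 5
7 = 1×5 + 2
5 = 2×2 + 1
2 = 2×1 + 0
gcd(187, 386) = 1, so the inverse exists.
Bézout: 1 = 78×386 − 161×187.
So 187⁻¹ ≡ −161 ≡ 225 (mod 386).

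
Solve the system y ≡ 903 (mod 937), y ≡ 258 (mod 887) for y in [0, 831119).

937⁻¹ mod 887: 937*479 ≡ 1 (mod 887), so 937⁻¹ ≡ 479.
y = 903 + 937*((258 − 903)*479 mod 887) = 903 + 937*608 = 570599.
Check: 570599 mod 937 = 903, 570599 mod 887 = 258. ✓

570599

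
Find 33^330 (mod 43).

16

330 in binary is 101001010, i.e. 330 = 256 + 64 + 8 + 2.
33^1 ≡ 33 (mod 43)
33^2 ≡ 33^2 = 1089 ≡ 14 (mod 43)
33^4 ≡ 14^2 = 196 ≡ 24 (mod 43)
33^8 ≡ 24^2 = 576 ≡ 17 (mod 43)
33^16 ≡ 17^2 = 289 ≡ 31 (mod 43)
33^32 ≡ 31^2 = 961 ≡ 15 (mod 43)
33^64 ≡ 15^2 = 225 ≡ 10 (mod 43)
33^128 ≡ 10^2 = 100 ≡ 14 (mod 43)
33^256 ≡ 14^2 = 196 ≡ 24 (mod 43)
33^330 = 33^256 · 33^64 · 33^8 · 33^2 ≡ 24 · 10 · 17 · 14 (mod 43).
Accumulate the product:
24 · 10 = 240 ≡ 25
25 · 17 = 425 ≡ 38
38 · 14 = 532 ≡ 16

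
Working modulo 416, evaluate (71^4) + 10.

331

(71)^4 ≡ 321 (mod 416)
321 + 10 = 331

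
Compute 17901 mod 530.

411

17901 = 33*530 + 411, so 17901 ≡ 411 (mod 530).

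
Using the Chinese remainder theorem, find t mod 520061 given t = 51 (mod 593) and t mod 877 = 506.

593⁻¹ mod 877: 593×386 ≡ 1 (mod 877), so 593⁻¹ ≡ 386.
t = 51 + 593×((506 − 51)×386 mod 877) = 51 + 593×230 = 136441.

136441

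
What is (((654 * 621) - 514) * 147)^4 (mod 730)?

654 * 621 = 406134 ≡ 254 (mod 730)
254 - 514 = -260 ≡ 470 (mod 730)
470 * 147 = 69090 ≡ 470 (mod 730)
(470)^4 ≡ 150 (mod 730)

150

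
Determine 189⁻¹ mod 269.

269 = 1*189 + 80
189 = 2*80 + 29
80 = 2*29 + 22
29 = 1*22 + 7
22 = 3*7 + 1
7 = 7*1 + 0
gcd(189, 269) = 1, so the inverse exists.
Back-substitute for 1:
1 = 1*22 − 3*7
  = −3*29 + 4*22
  = 4*80 − 11*29
  = −11*189 + 26*80
  = 26*269 − 37*189
So 189⁻¹ ≡ −37 ≡ 232 (mod 269).

232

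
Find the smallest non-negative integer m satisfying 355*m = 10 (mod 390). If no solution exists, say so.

22

gcd(355, 390) = 5, and 5 | 10, so solutions exist.
Divide through by 5: 71*m = 2 (mod 78).
71⁻¹ ≡ 11 (mod 78).
m ≡ 11*2 ≡ 22 (mod 78).
The smallest non-negative solution is m = 22.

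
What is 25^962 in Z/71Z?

57

962 in binary is 1111000010, i.e. 962 = 512 + 256 + 128 + 64 + 2.
25^1 ≡ 25 (mod 71)
25^2 ≡ 25^2 = 625 ≡ 57 (mod 71)
25^4 ≡ 57^2 = 3249 ≡ 54 (mod 71)
25^8 ≡ 54^2 = 2916 ≡ 5 (mod 71)
25^16 ≡ 5^2 = 25 (mod 71)
25^32 ≡ 25^2 = 625 ≡ 57 (mod 71)
25^64 ≡ 57^2 = 3249 ≡ 54 (mod 71)
25^128 ≡ 54^2 = 2916 ≡ 5 (mod 71)
25^256 ≡ 5^2 = 25 (mod 71)
25^512 ≡ 25^2 = 625 ≡ 57 (mod 71)
25^962 = 25^512 · 25^256 · 25^128 · 25^64 · 25^2 ≡ 57 · 25 · 5 · 54 · 57 (mod 71).
Accumulate the product:
57 · 25 = 1425 ≡ 5
5 · 5 = 25
25 · 54 = 1350 ≡ 1
1 · 57 = 57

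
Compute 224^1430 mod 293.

40

1430 in binary is 10110010110, i.e. 1430 = 1024 + 256 + 128 + 16 + 4 + 2.
224^1 ≡ 224 (mod 293)
224^2 ≡ 224^2 = 50176 ≡ 73 (mod 293)
224^4 ≡ 73^2 = 5329 ≡ 55 (mod 293)
224^8 ≡ 55^2 = 3025 ≡ 95 (mod 293)
224^16 ≡ 95^2 = 9025 ≡ 235 (mod 293)
224^32 ≡ 235^2 = 55225 ≡ 141 (mod 293)
224^64 ≡ 141^2 = 19881 ≡ 250 (mod 293)
224^128 ≡ 250^2 = 62500 ≡ 91 (mod 293)
224^256 ≡ 91^2 = 8281 ≡ 77 (mod 293)
224^512 ≡ 77^2 = 5929 ≡ 69 (mod 293)
224^1024 ≡ 69^2 = 4761 ≡ 73 (mod 293)
224^1430 = 224^1024 · 224^256 · 224^128 · 224^16 · 224^4 · 224^2 ≡ 73 · 77 · 91 · 235 · 55 · 73 (mod 293).
Accumulate the product:
73 · 77 = 5621 ≡ 54
54 · 91 = 4914 ≡ 226
226 · 235 = 53110 ≡ 77
77 · 55 = 4235 ≡ 133
133 · 73 = 9709 ≡ 40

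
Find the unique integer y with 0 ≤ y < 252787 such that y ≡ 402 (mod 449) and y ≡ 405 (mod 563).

449⁻¹ mod 563: 449*321 ≡ 1 (mod 563), so 449⁻¹ ≡ 321.
y = 402 + 449*((405 − 402)*321 mod 563) = 402 + 449*400 = 180002.

180002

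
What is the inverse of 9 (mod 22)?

By the extended Euclidean algorithm:
22 = 2×9 + 4
9 = 2×4 + 1
4 = 4×1 + 0
gcd(9, 22) = 1, so the inverse exists.
Back-substitute for 1:
1 = 1×9 − 2×4
  = −2×22 + 5×9
So 9⁻¹ ≡ 5 (mod 22).

5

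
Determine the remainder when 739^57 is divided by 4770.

2089

By square-and-multiply:
57 in binary is 111001, i.e. 57 = 32 + 16 + 8 + 1.
739^1 ≡ 739 (mod 4770)
739^2 ≡ 739^2 = 546121 ≡ 2341 (mod 4770)
739^4 ≡ 2341^2 = 5480281 ≡ 4321 (mod 4770)
739^8 ≡ 4321^2 = 18671041 ≡ 1261 (mod 4770)
739^16 ≡ 1261^2 = 1590121 ≡ 1711 (mod 4770)
739^32 ≡ 1711^2 = 2927521 ≡ 3511 (mod 4770)
739^57 = 739^32 · 739^16 · 739^8 · 739^1 ≡ 3511 · 1711 · 1261 · 739 (mod 4770).
Accumulate the product:
3511 · 1711 = 6007321 ≡ 1891
1891 · 1261 = 2384551 ≡ 4321
4321 · 739 = 3193219 ≡ 2089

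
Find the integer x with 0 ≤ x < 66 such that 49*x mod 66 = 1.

31

By the extended Euclidean algorithm:
66 = 1×49 + 17
49 = 2×17 + 15
17 = 1×15 + 2
15 = 7×2 + 1
2 = 2×1 + 0
gcd(49, 66) = 1, so the inverse exists.
Back-substitute for 1:
1 = 1×15 − 7×2
  = −7×17 + 8×15
  = 8×49 − 23×17
  = −23×66 + 31×49
So 49⁻¹ ≡ 31 (mod 66).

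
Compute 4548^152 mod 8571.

Using repeated squaring:
4548^1 ≡ 4548 (mod 8571)
4548^2 ≡ 4548^2 = 20684304 ≡ 2481 (mod 8571)
4548^4 ≡ 2481^2 = 6155361 ≡ 1383 (mod 8571)
4548^8 ≡ 1383^2 = 1912689 ≡ 1356 (mod 8571)
4548^16 ≡ 1356^2 = 1838736 ≡ 4542 (mod 8571)
4548^32 ≡ 4542^2 = 20629764 ≡ 7938 (mod 8571)
4548^64 ≡ 7938^2 = 63011844 ≡ 6423 (mod 8571)
4548^128 ≡ 6423^2 = 41254929 ≡ 2706 (mod 8571)
4548^152 = 4548^128 · 4548^16 · 4548^8 ≡ 2706 · 4542 · 1356 (mod 8571).
Accumulate the product:
2706 · 4542 = 12290652 ≡ 8409
8409 · 1356 = 11402604 ≡ 3174

3174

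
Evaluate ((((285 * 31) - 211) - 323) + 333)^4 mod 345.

6

285 * 31 = 8835 ≡ 210 (mod 345)
210 - 211 = -1 ≡ 344 (mod 345)
344 - 323 = 21
21 + 333 = 354 ≡ 9 (mod 345)
(9)^4 ≡ 6 (mod 345)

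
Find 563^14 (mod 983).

626

Using repeated squaring:
14 in binary is 1110, i.e. 14 = 8 + 4 + 2.
563^1 ≡ 563 (mod 983)
563^2 ≡ 563^2 = 316969 ≡ 443 (mod 983)
563^4 ≡ 443^2 = 196249 ≡ 632 (mod 983)
563^8 ≡ 632^2 = 399424 ≡ 326 (mod 983)
563^14 = 563^8 * 563^4 * 563^2 ≡ 326 * 632 * 443 (mod 983).
Accumulate the product:
326 * 632 = 206032 ≡ 585
585 * 443 = 259155 ≡ 626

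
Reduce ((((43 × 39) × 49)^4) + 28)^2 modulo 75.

61

43 × 39 = 1677 ≡ 27 (mod 75)
27 × 49 = 1323 ≡ 48 (mod 75)
(48)^4 ≡ 66 (mod 75)
66 + 28 = 94 ≡ 19 (mod 75)
(19)^2 ≡ 61 (mod 75)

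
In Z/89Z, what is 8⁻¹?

78

89 = 11×8 + 1
8 = 8×1 + 0
gcd(8, 89) = 1, so the inverse exists.
Bézout: 1 = 1×89 − 11×8.
So 8⁻¹ ≡ −11 ≡ 78 (mod 89).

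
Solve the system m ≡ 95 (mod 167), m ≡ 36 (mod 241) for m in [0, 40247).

36668

167⁻¹ mod 241: 167·127 ≡ 1 (mod 241), so 167⁻¹ ≡ 127.
m = 95 + 167·((36 − 95)·127 mod 241) = 95 + 167·219 = 36668.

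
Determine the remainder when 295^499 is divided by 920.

By square-and-multiply:
499 in binary is 111110011, i.e. 499 = 256 + 128 + 64 + 32 + 16 + 2 + 1.
295^1 ≡ 295 (mod 920)
295^2 ≡ 295^2 = 87025 ≡ 545 (mod 920)
295^4 ≡ 545^2 = 297025 ≡ 785 (mod 920)
295^8 ≡ 785^2 = 616225 ≡ 745 (mod 920)
295^16 ≡ 745^2 = 555025 ≡ 265 (mod 920)
295^32 ≡ 265^2 = 70225 ≡ 305 (mod 920)
295^64 ≡ 305^2 = 93025 ≡ 105 (mod 920)
295^128 ≡ 105^2 = 11025 ≡ 905 (mod 920)
295^256 ≡ 905^2 = 819025 ≡ 225 (mod 920)
295^499 = 295^256 × 295^128 × 295^64 × 295^32 × 295^16 × 295^2 × 295^1 ≡ 225 × 905 × 105 × 305 × 265 × 545 × 295 (mod 920).
Accumulate the product:
225 × 905 = 203625 ≡ 305
305 × 105 = 32025 ≡ 745
745 × 305 = 227225 ≡ 905
905 × 265 = 239825 ≡ 625
625 × 545 = 340625 ≡ 225
225 × 295 = 66375 ≡ 135

135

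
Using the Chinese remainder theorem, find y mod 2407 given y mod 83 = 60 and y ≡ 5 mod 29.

1803

83⁻¹ mod 29: 83*7 ≡ 1 (mod 29), so 83⁻¹ ≡ 7.
y = 60 + 83*((5 − 60)*7 mod 29) = 60 + 83*21 = 1803.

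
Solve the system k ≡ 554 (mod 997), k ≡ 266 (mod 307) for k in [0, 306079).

997⁻¹ mod 307: 997*101 ≡ 1 (mod 307), so 997⁻¹ ≡ 101.
k = 554 + 997*((266 − 554)*101 mod 307) = 554 + 997*77 = 77323.

77323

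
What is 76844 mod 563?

76844 = 136×563 + 276, so 76844 ≡ 276 (mod 563).

276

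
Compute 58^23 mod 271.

96

By square-and-multiply:
23 in binary is 10111, i.e. 23 = 16 + 4 + 2 + 1.
58^1 ≡ 58 (mod 271)
58^2 ≡ 58^2 = 3364 ≡ 112 (mod 271)
58^4 ≡ 112^2 = 12544 ≡ 78 (mod 271)
58^8 ≡ 78^2 = 6084 ≡ 122 (mod 271)
58^16 ≡ 122^2 = 14884 ≡ 250 (mod 271)
58^23 = 58^16 · 58^4 · 58^2 · 58^1 ≡ 250 · 78 · 112 · 58 (mod 271).
Accumulate the product:
250 · 78 = 19500 ≡ 259
259 · 112 = 29008 ≡ 11
11 · 58 = 638 ≡ 96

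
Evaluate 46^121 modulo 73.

Compute successive squares:
121 in binary is 1111001, i.e. 121 = 64 + 32 + 16 + 8 + 1.
46^1 ≡ 46 (mod 73)
46^2 ≡ 46^2 = 2116 ≡ 72 (mod 73)
46^4 ≡ 72^2 = 5184 ≡ 1 (mod 73)
46^8 ≡ 1^2 = 1 (mod 73)
46^16 ≡ 1^2 = 1 (mod 73)
46^32 ≡ 1^2 = 1 (mod 73)
46^64 ≡ 1^2 = 1 (mod 73)
46^121 = 46^64 × 46^32 × 46^16 × 46^8 × 46^1 ≡ 1 × 1 × 1 × 1 × 46 (mod 73).
Accumulate the product:
1 × 1 = 1
1 × 1 = 1
1 × 1 = 1
1 × 46 = 46

46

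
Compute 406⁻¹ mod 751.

394

751 = 1·406 + 345
406 = 1·345 + 61
345 = 5·61 + 40
61 = 1·40 + 21
40 = 1·21 + 19
21 = 1·19 + 2
19 = 9·2 + 1
2 = 2·1 + 0
gcd(406, 751) = 1, so the inverse exists.
Bézout: 1 = 193·751 − 357·406.
So 406⁻¹ ≡ −357 ≡ 394 (mod 751).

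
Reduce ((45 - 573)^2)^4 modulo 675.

486

45 - 573 = -528 ≡ 147 (mod 675)
(147)^2 ≡ 9 (mod 675)
(9)^4 ≡ 486 (mod 675)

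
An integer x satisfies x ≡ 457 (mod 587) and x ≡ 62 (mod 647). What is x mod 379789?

587⁻¹ mod 647: 587*248 ≡ 1 (mod 647), so 587⁻¹ ≡ 248.
x = 457 + 587*((62 − 457)*248 mod 647) = 457 + 587*384 = 225865.
Check: 225865 mod 587 = 457, 225865 mod 647 = 62. ✓

225865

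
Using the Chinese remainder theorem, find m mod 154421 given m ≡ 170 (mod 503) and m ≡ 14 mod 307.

9224

503⁻¹ mod 307: 503*177 ≡ 1 (mod 307), so 503⁻¹ ≡ 177.
m = 170 + 503*((14 − 170)*177 mod 307) = 170 + 503*18 = 9224.
Check: 9224 mod 503 = 170, 9224 mod 307 = 14. ✓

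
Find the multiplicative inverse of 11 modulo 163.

89

Apply the Euclidean algorithm and back-substitute:
163 = 14*11 + 9
11 = 1*9 + 2
9 = 4*2 + 1
2 = 2*1 + 0
gcd(11, 163) = 1, so the inverse exists.
Back-substitute for 1:
1 = 1*9 − 4*2
  = −4*11 + 5*9
  = 5*163 − 74*11
So 11⁻¹ ≡ −74 ≡ 89 (mod 163).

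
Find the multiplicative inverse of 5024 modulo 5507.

1391

5507 = 1*5024 + 483
5024 = 10*483 + 194
483 = 2*194 + 95
194 = 2*95 + 4
95 = 23*4 + 3
4 = 1*3 + 1
3 = 3*1 + 0
gcd(5024, 5507) = 1, so the inverse exists.
Bézout: 1 = −1269*5507 + 1391*5024.
So 5024⁻¹ ≡ 1391 (mod 5507).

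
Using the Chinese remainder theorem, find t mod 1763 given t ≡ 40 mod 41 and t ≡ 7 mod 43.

41⁻¹ mod 43: 41*21 ≡ 1 (mod 43), so 41⁻¹ ≡ 21.
t = 40 + 41*((7 − 40)*21 mod 43) = 40 + 41*38 = 1598.

1598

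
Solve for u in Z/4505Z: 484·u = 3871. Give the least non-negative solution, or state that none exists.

129

gcd(484, 4505) = 1, so a unique solution mod 4505 exists.
484⁻¹ ≡ 4384 (mod 4505).
u ≡ 4384·3871 ≡ 129 (mod 4505).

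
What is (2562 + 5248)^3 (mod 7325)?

4575

2562 + 5248 = 7810 ≡ 485 (mod 7325)
(485)^3 ≡ 4575 (mod 7325)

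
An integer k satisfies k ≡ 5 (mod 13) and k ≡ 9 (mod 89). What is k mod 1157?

13⁻¹ mod 89: 13*48 ≡ 1 (mod 89), so 13⁻¹ ≡ 48.
k = 5 + 13*((9 − 5)*48 mod 89) = 5 + 13*14 = 187.
Check: 187 mod 13 = 5, 187 mod 89 = 9. ✓

187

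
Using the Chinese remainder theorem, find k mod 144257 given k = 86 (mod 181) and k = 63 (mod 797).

181⁻¹ mod 797: 181×524 ≡ 1 (mod 797), so 181⁻¹ ≡ 524.
k = 86 + 181×((63 − 86)×524 mod 797) = 86 + 181×700 = 126786.

126786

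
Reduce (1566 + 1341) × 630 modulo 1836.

1566 + 1341 = 2907 ≡ 1071 (mod 1836)
1071 × 630 = 674730 ≡ 918 (mod 1836)

918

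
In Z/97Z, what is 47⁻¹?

64

Apply the Euclidean algorithm and back-substitute:
97 = 2×47 + 3
47 = 15×3 + 2
3 = 1×2 + 1
2 = 2×1 + 0
gcd(47, 97) = 1, so the inverse exists.
Back-substitute for 1:
1 = 1×3 − 1×2
  = −1×47 + 16×3
  = 16×97 − 33×47
So 47⁻¹ ≡ −33 ≡ 64 (mod 97).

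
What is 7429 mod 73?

7429 = 101·73 + 56, so 7429 ≡ 56 (mod 73).

56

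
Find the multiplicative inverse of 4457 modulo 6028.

3273

Apply the Euclidean algorithm and back-substitute:
6028 = 1*4457 + 1571
4457 = 2*1571 + 1315
1571 = 1*1315 + 256
1315 = 5*256 + 35
256 = 7*35 + 11
35 = 3*11 + 2
11 = 5*2 + 1
2 = 2*1 + 0
gcd(4457, 6028) = 1, so the inverse exists.
Back-substitute for 1:
1 = 1*11 − 5*2
  = −5*35 + 16*11
  = 16*256 − 117*35
  = −117*1315 + 601*256
  = 601*1571 − 718*1315
  = −718*4457 + 2037*1571
  = 2037*6028 − 2755*4457
So 4457⁻¹ ≡ −2755 ≡ 3273 (mod 6028).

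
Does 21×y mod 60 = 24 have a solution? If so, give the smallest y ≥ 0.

gcd(21, 60) = 3, and 3 | 24, so solutions exist.
Divide through by 3: 7×y mod 20 = 8.
7⁻¹ ≡ 3 (mod 20).
y ≡ 3×8 ≡ 4 (mod 20).
The smallest non-negative solution is y = 4.

4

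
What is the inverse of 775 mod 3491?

2991

3491 = 4*775 + 391
775 = 1*391 + 384
391 = 1*384 + 7
384 = 54*7 + 6
7 = 1*6 + 1
6 = 6*1 + 0
gcd(775, 3491) = 1, so the inverse exists.
Bézout: 1 = 111*3491 − 500*775.
So 775⁻¹ ≡ −500 ≡ 2991 (mod 3491).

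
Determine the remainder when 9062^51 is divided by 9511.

5712

51 in binary is 110011, i.e. 51 = 32 + 16 + 2 + 1.
9062^1 ≡ 9062 (mod 9511)
9062^2 ≡ 9062^2 = 82119844 ≡ 1870 (mod 9511)
9062^4 ≡ 1870^2 = 3496900 ≡ 6363 (mod 9511)
9062^8 ≡ 6363^2 = 40487769 ≡ 8953 (mod 9511)
9062^16 ≡ 8953^2 = 80156209 ≡ 7012 (mod 9511)
9062^32 ≡ 7012^2 = 49168144 ≡ 5785 (mod 9511)
9062^51 = 9062^32 · 9062^16 · 9062^2 · 9062^1 ≡ 5785 · 7012 · 1870 · 9062 (mod 9511).
Accumulate the product:
5785 · 7012 = 40564420 ≡ 5
5 · 1870 = 9350
9350 · 9062 = 84729700 ≡ 5712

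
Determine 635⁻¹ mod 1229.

60

Run the extended Euclidean algorithm:
1229 = 1·635 + 594
635 = 1·594 + 41
594 = 14·41 + 20
41 = 2·20 + 1
20 = 20·1 + 0
gcd(635, 1229) = 1, so the inverse exists.
Back-substitute for 1:
1 = 1·41 − 2·20
  = −2·594 + 29·41
  = 29·635 − 31·594
  = −31·1229 + 60·635
So 635⁻¹ ≡ 60 (mod 1229).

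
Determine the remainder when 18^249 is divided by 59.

54

By square-and-multiply:
249 in binary is 11111001, i.e. 249 = 128 + 64 + 32 + 16 + 8 + 1.
18^1 ≡ 18 (mod 59)
18^2 ≡ 18^2 = 324 ≡ 29 (mod 59)
18^4 ≡ 29^2 = 841 ≡ 15 (mod 59)
18^8 ≡ 15^2 = 225 ≡ 48 (mod 59)
18^16 ≡ 48^2 = 2304 ≡ 3 (mod 59)
18^32 ≡ 3^2 = 9 (mod 59)
18^64 ≡ 9^2 = 81 ≡ 22 (mod 59)
18^128 ≡ 22^2 = 484 ≡ 12 (mod 59)
18^249 = 18^128 * 18^64 * 18^32 * 18^16 * 18^8 * 18^1 ≡ 12 * 22 * 9 * 3 * 48 * 18 (mod 59).
Accumulate the product:
12 * 22 = 264 ≡ 28
28 * 9 = 252 ≡ 16
16 * 3 = 48
48 * 48 = 2304 ≡ 3
3 * 18 = 54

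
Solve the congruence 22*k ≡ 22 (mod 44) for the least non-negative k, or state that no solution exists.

gcd(22, 44) = 22, and 22 | 22, so solutions exist.
Divide through by 22: 1*k = 1 (mod 2).
1⁻¹ ≡ 1 (mod 2).
k ≡ 1*1 ≡ 1 (mod 2).
The smallest non-negative solution is k = 1.

1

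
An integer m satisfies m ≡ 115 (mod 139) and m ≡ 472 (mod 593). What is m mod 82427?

43761

139⁻¹ mod 593: 139·64 ≡ 1 (mod 593), so 139⁻¹ ≡ 64.
m = 115 + 139·((472 − 115)·64 mod 593) = 115 + 139·314 = 43761.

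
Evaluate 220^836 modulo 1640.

1480

836 in binary is 1101000100, i.e. 836 = 512 + 256 + 64 + 4.
220^1 ≡ 220 (mod 1640)
220^2 ≡ 220^2 = 48400 ≡ 840 (mod 1640)
220^4 ≡ 840^2 = 705600 ≡ 400 (mod 1640)
220^8 ≡ 400^2 = 160000 ≡ 920 (mod 1640)
220^16 ≡ 920^2 = 846400 ≡ 160 (mod 1640)
220^32 ≡ 160^2 = 25600 ≡ 1000 (mod 1640)
220^64 ≡ 1000^2 = 1000000 ≡ 1240 (mod 1640)
220^128 ≡ 1240^2 = 1537600 ≡ 920 (mod 1640)
220^256 ≡ 920^2 = 846400 ≡ 160 (mod 1640)
220^512 ≡ 160^2 = 25600 ≡ 1000 (mod 1640)
220^836 = 220^512 × 220^256 × 220^64 × 220^4 ≡ 1000 × 160 × 1240 × 400 (mod 1640).
Accumulate the product:
1000 × 160 = 160000 ≡ 920
920 × 1240 = 1140800 ≡ 1000
1000 × 400 = 400000 ≡ 1480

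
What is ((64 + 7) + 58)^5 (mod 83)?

53

64 + 7 = 71
71 + 58 = 129 ≡ 46 (mod 83)
(46)^5 ≡ 53 (mod 83)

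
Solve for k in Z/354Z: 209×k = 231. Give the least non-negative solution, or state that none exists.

gcd(209, 354) = 1, so a unique solution mod 354 exists.
209⁻¹ ≡ 83 (mod 354).
k ≡ 83×231 ≡ 57 (mod 354).

57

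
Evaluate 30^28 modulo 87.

Compute successive squares:
28 in binary is 11100, i.e. 28 = 16 + 8 + 4.
30^1 ≡ 30 (mod 87)
30^2 ≡ 30^2 = 900 ≡ 30 (mod 87)
30^4 ≡ 30^2 = 900 ≡ 30 (mod 87)
30^8 ≡ 30^2 = 900 ≡ 30 (mod 87)
30^16 ≡ 30^2 = 900 ≡ 30 (mod 87)
30^28 = 30^16 · 30^8 · 30^4 ≡ 30 · 30 · 30 (mod 87).
Accumulate the product:
30 · 30 = 900 ≡ 30
30 · 30 = 900 ≡ 30

30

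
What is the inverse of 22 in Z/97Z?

75

Apply the Euclidean algorithm and back-substitute:
97 = 4×22 + 9
22 = 2×9 + 4
9 = 2×4 + 1
4 = 4×1 + 0
gcd(22, 97) = 1, so the inverse exists.
Back-substitute for 1:
1 = 1×9 − 2×4
  = −2×22 + 5×9
  = 5×97 − 22×22
So 22⁻¹ ≡ −22 ≡ 75 (mod 97).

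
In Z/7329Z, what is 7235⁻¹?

2417

7329 = 1*7235 + 94
7235 = 76*94 + 91
94 = 1*91 + 3
91 = 30*3 + 1
3 = 3*1 + 0
gcd(7235, 7329) = 1, so the inverse exists.
Bézout: 1 = −2386*7329 + 2417*7235.
So 7235⁻¹ ≡ 2417 (mod 7329).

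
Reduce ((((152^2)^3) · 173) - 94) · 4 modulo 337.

61

(152)^2 ≡ 188 (mod 337)
(188)^3 ≡ 43 (mod 337)
43 · 173 = 7439 ≡ 25 (mod 337)
25 - 94 = -69 ≡ 268 (mod 337)
268 · 4 = 1072 ≡ 61 (mod 337)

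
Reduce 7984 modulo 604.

7984 = 13×604 + 132, so 7984 ≡ 132 (mod 604).

132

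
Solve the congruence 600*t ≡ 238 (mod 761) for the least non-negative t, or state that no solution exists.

gcd(600, 761) = 1, so a unique solution mod 761 exists.
600⁻¹ ≡ 709 (mod 761).
t ≡ 709*238 ≡ 561 (mod 761).

561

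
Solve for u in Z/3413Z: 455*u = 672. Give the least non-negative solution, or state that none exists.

159

gcd(455, 3413) = 1, so a unique solution mod 3413 exists.
455⁻¹ ≡ 3398 (mod 3413).
u ≡ 3398*672 ≡ 159 (mod 3413).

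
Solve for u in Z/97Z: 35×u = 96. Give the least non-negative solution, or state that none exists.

gcd(35, 97) = 1, so a unique solution mod 97 exists.
35⁻¹ ≡ 61 (mod 97).
u ≡ 61×96 ≡ 36 (mod 97).

36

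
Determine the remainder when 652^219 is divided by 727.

132

219 in binary is 11011011, i.e. 219 = 128 + 64 + 16 + 8 + 2 + 1.
652^1 ≡ 652 (mod 727)
652^2 ≡ 652^2 = 425104 ≡ 536 (mod 727)
652^4 ≡ 536^2 = 287296 ≡ 131 (mod 727)
652^8 ≡ 131^2 = 17161 ≡ 440 (mod 727)
652^16 ≡ 440^2 = 193600 ≡ 218 (mod 727)
652^32 ≡ 218^2 = 47524 ≡ 269 (mod 727)
652^64 ≡ 269^2 = 72361 ≡ 388 (mod 727)
652^128 ≡ 388^2 = 150544 ≡ 55 (mod 727)
652^219 = 652^128 * 652^64 * 652^16 * 652^8 * 652^2 * 652^1 ≡ 55 * 388 * 218 * 440 * 536 * 652 (mod 727).
Accumulate the product:
55 * 388 = 21340 ≡ 257
257 * 218 = 56026 ≡ 47
47 * 440 = 20680 ≡ 324
324 * 536 = 173664 ≡ 638
638 * 652 = 415976 ≡ 132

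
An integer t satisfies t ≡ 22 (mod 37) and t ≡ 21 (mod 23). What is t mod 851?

688

37⁻¹ mod 23: 37×5 ≡ 1 (mod 23), so 37⁻¹ ≡ 5.
t = 22 + 37×((21 − 22)×5 mod 23) = 22 + 37×18 = 688.
Check: 688 mod 37 = 22, 688 mod 23 = 21. ✓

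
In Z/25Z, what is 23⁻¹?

12

Apply the Euclidean algorithm and back-substitute:
25 = 1*23 + 2
23 = 11*2 + 1
2 = 2*1 + 0
gcd(23, 25) = 1, so the inverse exists.
Bézout: 1 = −11*25 + 12*23.
So 23⁻¹ ≡ 12 (mod 25).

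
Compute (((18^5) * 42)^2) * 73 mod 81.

(18)^5 ≡ 0 (mod 81)
0 * 42 = 0
(0)^2 ≡ 0 (mod 81)
0 * 73 = 0

0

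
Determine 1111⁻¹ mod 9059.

Run the extended Euclidean algorithm:
9059 = 8×1111 + 171
1111 = 6×171 + 85
171 = 2×85 + 1
85 = 85×1 + 0
gcd(1111, 9059) = 1, so the inverse exists.
Back-substitute for 1:
1 = 1×171 − 2×85
  = −2×1111 + 13×171
  = 13×9059 − 106×1111
So 1111⁻¹ ≡ −106 ≡ 8953 (mod 9059).

8953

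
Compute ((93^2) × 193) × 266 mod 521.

(93)^2 ≡ 313 (mod 521)
313 × 193 = 60409 ≡ 494 (mod 521)
494 × 266 = 131404 ≡ 112 (mod 521)

112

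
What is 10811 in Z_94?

10811 = 115×94 + 1, so 10811 ≡ 1 (mod 94).

1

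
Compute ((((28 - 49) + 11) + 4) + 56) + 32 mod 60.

28 - 49 = -21 ≡ 39 (mod 60)
39 + 11 = 50
50 + 4 = 54
54 + 56 = 110 ≡ 50 (mod 60)
50 + 32 = 82 ≡ 22 (mod 60)

22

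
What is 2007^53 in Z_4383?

Compute successive squares:
53 in binary is 110101, i.e. 53 = 32 + 16 + 4 + 1.
2007^1 ≡ 2007 (mod 4383)
2007^2 ≡ 2007^2 = 4028049 ≡ 72 (mod 4383)
2007^4 ≡ 72^2 = 5184 ≡ 801 (mod 4383)
2007^8 ≡ 801^2 = 641601 ≡ 1683 (mod 4383)
2007^16 ≡ 1683^2 = 2832489 ≡ 1071 (mod 4383)
2007^32 ≡ 1071^2 = 1147041 ≡ 3078 (mod 4383)
2007^53 = 2007^32 × 2007^16 × 2007^4 × 2007^1 ≡ 3078 × 1071 × 801 × 2007 (mod 4383).
Accumulate the product:
3078 × 1071 = 3296538 ≡ 522
522 × 801 = 418122 ≡ 1737
1737 × 2007 = 3486159 ≡ 1674

1674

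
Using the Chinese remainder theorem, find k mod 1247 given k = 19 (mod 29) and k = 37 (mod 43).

338

29⁻¹ mod 43: 29·3 ≡ 1 (mod 43), so 29⁻¹ ≡ 3.
k = 19 + 29·((37 − 19)·3 mod 43) = 19 + 29·11 = 338.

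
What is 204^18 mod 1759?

Using repeated squaring:
204^1 ≡ 204 (mod 1759)
204^2 ≡ 204^2 = 41616 ≡ 1159 (mod 1759)
204^4 ≡ 1159^2 = 1343281 ≡ 1164 (mod 1759)
204^8 ≡ 1164^2 = 1354896 ≡ 466 (mod 1759)
204^16 ≡ 466^2 = 217156 ≡ 799 (mod 1759)
204^18 = 204^16 · 204^2 ≡ 799 · 1159 (mod 1759).
799 · 1159 = 926041 ≡ 807 (mod 1759).

807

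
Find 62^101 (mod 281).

62

Compute successive squares:
62^1 ≡ 62 (mod 281)
62^2 ≡ 62^2 = 3844 ≡ 191 (mod 281)
62^4 ≡ 191^2 = 36481 ≡ 232 (mod 281)
62^8 ≡ 232^2 = 53824 ≡ 153 (mod 281)
62^16 ≡ 153^2 = 23409 ≡ 86 (mod 281)
62^32 ≡ 86^2 = 7396 ≡ 90 (mod 281)
62^64 ≡ 90^2 = 8100 ≡ 232 (mod 281)
62^101 = 62^64 * 62^32 * 62^4 * 62^1 ≡ 232 * 90 * 232 * 62 (mod 281).
Accumulate the product:
232 * 90 = 20880 ≡ 86
86 * 232 = 19952 ≡ 1
1 * 62 = 62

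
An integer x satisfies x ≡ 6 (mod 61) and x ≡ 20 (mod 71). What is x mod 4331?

1653

61⁻¹ mod 71: 61·7 ≡ 1 (mod 71), so 61⁻¹ ≡ 7.
x = 6 + 61·((20 − 6)·7 mod 71) = 6 + 61·27 = 1653.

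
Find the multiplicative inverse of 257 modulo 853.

156

By the extended Euclidean algorithm:
853 = 3*257 + 82
257 = 3*82 + 11
82 = 7*11 + 5
11 = 2*5 + 1
5 = 5*1 + 0
gcd(257, 853) = 1, so the inverse exists.
Back-substitute for 1:
1 = 1*11 − 2*5
  = −2*82 + 15*11
  = 15*257 − 47*82
  = −47*853 + 156*257
So 257⁻¹ ≡ 156 (mod 853).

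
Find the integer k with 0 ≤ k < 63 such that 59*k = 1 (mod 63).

47

63 = 1·59 + 4
59 = 14·4 + 3
4 = 1·3 + 1
3 = 3·1 + 0
gcd(59, 63) = 1, so the inverse exists.
Back-substitute for 1:
1 = 1·4 − 1·3
  = −1·59 + 15·4
  = 15·63 − 16·59
So 59⁻¹ ≡ −16 ≡ 47 (mod 63).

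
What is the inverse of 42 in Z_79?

32

Apply the Euclidean algorithm and back-substitute:
79 = 1×42 + 37
42 = 1×37 + 5
37 = 7×5 + 2
5 = 2×2 + 1
2 = 2×1 + 0
gcd(42, 79) = 1, so the inverse exists.
Back-substitute for 1:
1 = 1×5 − 2×2
  = −2×37 + 15×5
  = 15×42 − 17×37
  = −17×79 + 32×42
So 42⁻¹ ≡ 32 (mod 79).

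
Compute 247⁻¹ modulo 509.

441

509 = 2·247 + 15
247 = 16·15 + 7
15 = 2·7 + 1
7 = 7·1 + 0
gcd(247, 509) = 1, so the inverse exists.
Bézout: 1 = 33·509 − 68·247.
So 247⁻¹ ≡ −68 ≡ 441 (mod 509).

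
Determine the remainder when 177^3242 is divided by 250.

Using repeated squaring:
3242 in binary is 110010101010, i.e. 3242 = 2048 + 1024 + 128 + 32 + 8 + 2.
177^1 ≡ 177 (mod 250)
177^2 ≡ 177^2 = 31329 ≡ 79 (mod 250)
177^4 ≡ 79^2 = 6241 ≡ 241 (mod 250)
177^8 ≡ 241^2 = 58081 ≡ 81 (mod 250)
177^16 ≡ 81^2 = 6561 ≡ 61 (mod 250)
177^32 ≡ 61^2 = 3721 ≡ 221 (mod 250)
177^64 ≡ 221^2 = 48841 ≡ 91 (mod 250)
177^128 ≡ 91^2 = 8281 ≡ 31 (mod 250)
177^256 ≡ 31^2 = 961 ≡ 211 (mod 250)
177^512 ≡ 211^2 = 44521 ≡ 21 (mod 250)
177^1024 ≡ 21^2 = 441 ≡ 191 (mod 250)
177^2048 ≡ 191^2 = 36481 ≡ 231 (mod 250)
177^3242 = 177^2048 * 177^1024 * 177^128 * 177^32 * 177^8 * 177^2 ≡ 231 * 191 * 31 * 221 * 81 * 79 (mod 250).
Accumulate the product:
231 * 191 = 44121 ≡ 121
121 * 31 = 3751 ≡ 1
1 * 221 = 221
221 * 81 = 17901 ≡ 151
151 * 79 = 11929 ≡ 179

179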